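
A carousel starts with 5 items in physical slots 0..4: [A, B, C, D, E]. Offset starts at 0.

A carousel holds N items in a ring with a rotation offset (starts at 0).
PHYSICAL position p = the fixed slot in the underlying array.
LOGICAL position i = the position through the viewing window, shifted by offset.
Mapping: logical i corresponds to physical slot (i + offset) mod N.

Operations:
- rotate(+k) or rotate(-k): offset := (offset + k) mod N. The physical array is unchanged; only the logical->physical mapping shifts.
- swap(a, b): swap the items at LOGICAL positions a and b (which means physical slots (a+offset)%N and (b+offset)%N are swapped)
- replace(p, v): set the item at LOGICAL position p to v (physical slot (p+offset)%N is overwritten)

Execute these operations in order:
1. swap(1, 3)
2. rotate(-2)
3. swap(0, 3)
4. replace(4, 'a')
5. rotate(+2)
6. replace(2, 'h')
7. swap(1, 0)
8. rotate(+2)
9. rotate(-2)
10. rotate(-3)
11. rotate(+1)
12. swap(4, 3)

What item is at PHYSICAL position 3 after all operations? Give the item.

After op 1 (swap(1, 3)): offset=0, physical=[A,D,C,B,E], logical=[A,D,C,B,E]
After op 2 (rotate(-2)): offset=3, physical=[A,D,C,B,E], logical=[B,E,A,D,C]
After op 3 (swap(0, 3)): offset=3, physical=[A,B,C,D,E], logical=[D,E,A,B,C]
After op 4 (replace(4, 'a')): offset=3, physical=[A,B,a,D,E], logical=[D,E,A,B,a]
After op 5 (rotate(+2)): offset=0, physical=[A,B,a,D,E], logical=[A,B,a,D,E]
After op 6 (replace(2, 'h')): offset=0, physical=[A,B,h,D,E], logical=[A,B,h,D,E]
After op 7 (swap(1, 0)): offset=0, physical=[B,A,h,D,E], logical=[B,A,h,D,E]
After op 8 (rotate(+2)): offset=2, physical=[B,A,h,D,E], logical=[h,D,E,B,A]
After op 9 (rotate(-2)): offset=0, physical=[B,A,h,D,E], logical=[B,A,h,D,E]
After op 10 (rotate(-3)): offset=2, physical=[B,A,h,D,E], logical=[h,D,E,B,A]
After op 11 (rotate(+1)): offset=3, physical=[B,A,h,D,E], logical=[D,E,B,A,h]
After op 12 (swap(4, 3)): offset=3, physical=[B,h,A,D,E], logical=[D,E,B,h,A]

Answer: D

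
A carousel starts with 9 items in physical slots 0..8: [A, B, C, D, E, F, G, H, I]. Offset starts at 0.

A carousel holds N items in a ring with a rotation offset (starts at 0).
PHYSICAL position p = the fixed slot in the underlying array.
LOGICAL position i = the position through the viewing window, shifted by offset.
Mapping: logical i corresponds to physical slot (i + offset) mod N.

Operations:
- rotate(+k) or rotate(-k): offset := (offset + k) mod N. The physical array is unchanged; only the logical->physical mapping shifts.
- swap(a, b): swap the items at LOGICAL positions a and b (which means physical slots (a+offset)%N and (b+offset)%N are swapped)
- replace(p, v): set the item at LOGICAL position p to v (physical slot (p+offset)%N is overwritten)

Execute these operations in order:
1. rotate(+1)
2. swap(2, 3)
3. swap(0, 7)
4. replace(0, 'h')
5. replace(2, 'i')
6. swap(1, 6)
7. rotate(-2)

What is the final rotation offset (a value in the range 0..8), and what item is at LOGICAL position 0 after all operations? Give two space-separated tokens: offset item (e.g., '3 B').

Answer: 8 B

Derivation:
After op 1 (rotate(+1)): offset=1, physical=[A,B,C,D,E,F,G,H,I], logical=[B,C,D,E,F,G,H,I,A]
After op 2 (swap(2, 3)): offset=1, physical=[A,B,C,E,D,F,G,H,I], logical=[B,C,E,D,F,G,H,I,A]
After op 3 (swap(0, 7)): offset=1, physical=[A,I,C,E,D,F,G,H,B], logical=[I,C,E,D,F,G,H,B,A]
After op 4 (replace(0, 'h')): offset=1, physical=[A,h,C,E,D,F,G,H,B], logical=[h,C,E,D,F,G,H,B,A]
After op 5 (replace(2, 'i')): offset=1, physical=[A,h,C,i,D,F,G,H,B], logical=[h,C,i,D,F,G,H,B,A]
After op 6 (swap(1, 6)): offset=1, physical=[A,h,H,i,D,F,G,C,B], logical=[h,H,i,D,F,G,C,B,A]
After op 7 (rotate(-2)): offset=8, physical=[A,h,H,i,D,F,G,C,B], logical=[B,A,h,H,i,D,F,G,C]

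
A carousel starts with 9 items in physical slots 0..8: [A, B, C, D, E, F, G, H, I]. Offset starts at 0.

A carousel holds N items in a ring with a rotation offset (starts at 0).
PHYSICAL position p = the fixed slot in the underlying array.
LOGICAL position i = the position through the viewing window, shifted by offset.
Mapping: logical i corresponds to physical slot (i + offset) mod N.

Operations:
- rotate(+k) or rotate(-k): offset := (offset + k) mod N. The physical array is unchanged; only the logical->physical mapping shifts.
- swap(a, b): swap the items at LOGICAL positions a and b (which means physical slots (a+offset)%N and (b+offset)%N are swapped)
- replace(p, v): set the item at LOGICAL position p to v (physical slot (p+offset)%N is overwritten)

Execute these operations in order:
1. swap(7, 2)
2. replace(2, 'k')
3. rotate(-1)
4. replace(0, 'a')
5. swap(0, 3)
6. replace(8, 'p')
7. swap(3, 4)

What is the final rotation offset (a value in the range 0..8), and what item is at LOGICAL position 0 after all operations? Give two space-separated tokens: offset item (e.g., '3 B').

After op 1 (swap(7, 2)): offset=0, physical=[A,B,H,D,E,F,G,C,I], logical=[A,B,H,D,E,F,G,C,I]
After op 2 (replace(2, 'k')): offset=0, physical=[A,B,k,D,E,F,G,C,I], logical=[A,B,k,D,E,F,G,C,I]
After op 3 (rotate(-1)): offset=8, physical=[A,B,k,D,E,F,G,C,I], logical=[I,A,B,k,D,E,F,G,C]
After op 4 (replace(0, 'a')): offset=8, physical=[A,B,k,D,E,F,G,C,a], logical=[a,A,B,k,D,E,F,G,C]
After op 5 (swap(0, 3)): offset=8, physical=[A,B,a,D,E,F,G,C,k], logical=[k,A,B,a,D,E,F,G,C]
After op 6 (replace(8, 'p')): offset=8, physical=[A,B,a,D,E,F,G,p,k], logical=[k,A,B,a,D,E,F,G,p]
After op 7 (swap(3, 4)): offset=8, physical=[A,B,D,a,E,F,G,p,k], logical=[k,A,B,D,a,E,F,G,p]

Answer: 8 k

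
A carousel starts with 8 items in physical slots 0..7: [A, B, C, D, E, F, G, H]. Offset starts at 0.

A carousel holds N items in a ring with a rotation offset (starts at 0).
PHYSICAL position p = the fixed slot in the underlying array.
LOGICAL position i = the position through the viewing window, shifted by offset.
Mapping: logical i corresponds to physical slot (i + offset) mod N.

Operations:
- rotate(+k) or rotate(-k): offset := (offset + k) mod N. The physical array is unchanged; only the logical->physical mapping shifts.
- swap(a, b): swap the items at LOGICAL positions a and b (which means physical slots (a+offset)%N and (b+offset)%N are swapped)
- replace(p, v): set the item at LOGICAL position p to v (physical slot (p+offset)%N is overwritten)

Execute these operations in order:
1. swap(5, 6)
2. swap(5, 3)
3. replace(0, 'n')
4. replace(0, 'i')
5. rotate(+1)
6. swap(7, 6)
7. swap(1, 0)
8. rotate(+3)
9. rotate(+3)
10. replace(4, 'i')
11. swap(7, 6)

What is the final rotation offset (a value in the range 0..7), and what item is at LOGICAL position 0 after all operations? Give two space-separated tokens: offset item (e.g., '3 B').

After op 1 (swap(5, 6)): offset=0, physical=[A,B,C,D,E,G,F,H], logical=[A,B,C,D,E,G,F,H]
After op 2 (swap(5, 3)): offset=0, physical=[A,B,C,G,E,D,F,H], logical=[A,B,C,G,E,D,F,H]
After op 3 (replace(0, 'n')): offset=0, physical=[n,B,C,G,E,D,F,H], logical=[n,B,C,G,E,D,F,H]
After op 4 (replace(0, 'i')): offset=0, physical=[i,B,C,G,E,D,F,H], logical=[i,B,C,G,E,D,F,H]
After op 5 (rotate(+1)): offset=1, physical=[i,B,C,G,E,D,F,H], logical=[B,C,G,E,D,F,H,i]
After op 6 (swap(7, 6)): offset=1, physical=[H,B,C,G,E,D,F,i], logical=[B,C,G,E,D,F,i,H]
After op 7 (swap(1, 0)): offset=1, physical=[H,C,B,G,E,D,F,i], logical=[C,B,G,E,D,F,i,H]
After op 8 (rotate(+3)): offset=4, physical=[H,C,B,G,E,D,F,i], logical=[E,D,F,i,H,C,B,G]
After op 9 (rotate(+3)): offset=7, physical=[H,C,B,G,E,D,F,i], logical=[i,H,C,B,G,E,D,F]
After op 10 (replace(4, 'i')): offset=7, physical=[H,C,B,i,E,D,F,i], logical=[i,H,C,B,i,E,D,F]
After op 11 (swap(7, 6)): offset=7, physical=[H,C,B,i,E,F,D,i], logical=[i,H,C,B,i,E,F,D]

Answer: 7 i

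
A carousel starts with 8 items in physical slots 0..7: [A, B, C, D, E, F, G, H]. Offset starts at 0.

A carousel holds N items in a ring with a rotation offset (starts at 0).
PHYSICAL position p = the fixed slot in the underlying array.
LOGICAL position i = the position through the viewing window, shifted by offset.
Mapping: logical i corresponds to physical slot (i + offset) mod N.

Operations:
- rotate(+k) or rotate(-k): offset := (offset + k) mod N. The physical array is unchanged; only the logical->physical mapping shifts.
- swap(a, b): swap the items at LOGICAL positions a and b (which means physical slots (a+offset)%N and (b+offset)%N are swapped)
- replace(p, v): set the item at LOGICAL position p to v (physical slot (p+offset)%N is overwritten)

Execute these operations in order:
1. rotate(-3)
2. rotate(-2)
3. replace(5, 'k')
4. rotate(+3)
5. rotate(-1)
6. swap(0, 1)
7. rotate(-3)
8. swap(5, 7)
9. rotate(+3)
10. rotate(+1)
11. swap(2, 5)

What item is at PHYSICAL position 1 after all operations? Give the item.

Answer: H

Derivation:
After op 1 (rotate(-3)): offset=5, physical=[A,B,C,D,E,F,G,H], logical=[F,G,H,A,B,C,D,E]
After op 2 (rotate(-2)): offset=3, physical=[A,B,C,D,E,F,G,H], logical=[D,E,F,G,H,A,B,C]
After op 3 (replace(5, 'k')): offset=3, physical=[k,B,C,D,E,F,G,H], logical=[D,E,F,G,H,k,B,C]
After op 4 (rotate(+3)): offset=6, physical=[k,B,C,D,E,F,G,H], logical=[G,H,k,B,C,D,E,F]
After op 5 (rotate(-1)): offset=5, physical=[k,B,C,D,E,F,G,H], logical=[F,G,H,k,B,C,D,E]
After op 6 (swap(0, 1)): offset=5, physical=[k,B,C,D,E,G,F,H], logical=[G,F,H,k,B,C,D,E]
After op 7 (rotate(-3)): offset=2, physical=[k,B,C,D,E,G,F,H], logical=[C,D,E,G,F,H,k,B]
After op 8 (swap(5, 7)): offset=2, physical=[k,H,C,D,E,G,F,B], logical=[C,D,E,G,F,B,k,H]
After op 9 (rotate(+3)): offset=5, physical=[k,H,C,D,E,G,F,B], logical=[G,F,B,k,H,C,D,E]
After op 10 (rotate(+1)): offset=6, physical=[k,H,C,D,E,G,F,B], logical=[F,B,k,H,C,D,E,G]
After op 11 (swap(2, 5)): offset=6, physical=[D,H,C,k,E,G,F,B], logical=[F,B,D,H,C,k,E,G]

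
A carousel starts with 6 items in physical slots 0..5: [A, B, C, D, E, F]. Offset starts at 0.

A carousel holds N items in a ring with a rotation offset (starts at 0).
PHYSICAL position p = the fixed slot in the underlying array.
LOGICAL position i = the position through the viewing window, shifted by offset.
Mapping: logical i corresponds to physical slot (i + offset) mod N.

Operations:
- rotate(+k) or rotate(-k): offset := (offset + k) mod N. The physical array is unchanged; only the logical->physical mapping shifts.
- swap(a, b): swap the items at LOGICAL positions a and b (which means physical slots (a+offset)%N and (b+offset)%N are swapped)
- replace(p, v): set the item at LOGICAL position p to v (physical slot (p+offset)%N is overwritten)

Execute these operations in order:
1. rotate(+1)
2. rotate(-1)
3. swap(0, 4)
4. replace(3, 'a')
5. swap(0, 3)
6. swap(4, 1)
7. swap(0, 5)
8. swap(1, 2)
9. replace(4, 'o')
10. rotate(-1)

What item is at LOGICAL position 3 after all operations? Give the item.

After op 1 (rotate(+1)): offset=1, physical=[A,B,C,D,E,F], logical=[B,C,D,E,F,A]
After op 2 (rotate(-1)): offset=0, physical=[A,B,C,D,E,F], logical=[A,B,C,D,E,F]
After op 3 (swap(0, 4)): offset=0, physical=[E,B,C,D,A,F], logical=[E,B,C,D,A,F]
After op 4 (replace(3, 'a')): offset=0, physical=[E,B,C,a,A,F], logical=[E,B,C,a,A,F]
After op 5 (swap(0, 3)): offset=0, physical=[a,B,C,E,A,F], logical=[a,B,C,E,A,F]
After op 6 (swap(4, 1)): offset=0, physical=[a,A,C,E,B,F], logical=[a,A,C,E,B,F]
After op 7 (swap(0, 5)): offset=0, physical=[F,A,C,E,B,a], logical=[F,A,C,E,B,a]
After op 8 (swap(1, 2)): offset=0, physical=[F,C,A,E,B,a], logical=[F,C,A,E,B,a]
After op 9 (replace(4, 'o')): offset=0, physical=[F,C,A,E,o,a], logical=[F,C,A,E,o,a]
After op 10 (rotate(-1)): offset=5, physical=[F,C,A,E,o,a], logical=[a,F,C,A,E,o]

Answer: A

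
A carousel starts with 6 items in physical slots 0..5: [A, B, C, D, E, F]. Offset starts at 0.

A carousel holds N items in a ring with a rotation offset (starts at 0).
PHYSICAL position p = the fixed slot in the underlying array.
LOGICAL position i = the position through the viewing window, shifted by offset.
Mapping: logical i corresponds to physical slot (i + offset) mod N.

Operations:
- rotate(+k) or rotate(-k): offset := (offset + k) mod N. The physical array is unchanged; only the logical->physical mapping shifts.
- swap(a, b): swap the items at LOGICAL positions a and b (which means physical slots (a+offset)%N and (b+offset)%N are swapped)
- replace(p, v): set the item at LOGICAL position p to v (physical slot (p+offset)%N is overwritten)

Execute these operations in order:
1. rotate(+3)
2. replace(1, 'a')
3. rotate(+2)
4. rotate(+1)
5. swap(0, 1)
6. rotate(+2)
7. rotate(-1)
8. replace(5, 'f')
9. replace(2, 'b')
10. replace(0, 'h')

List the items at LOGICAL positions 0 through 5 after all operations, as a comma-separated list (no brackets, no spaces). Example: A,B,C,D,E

Answer: h,C,b,a,F,f

Derivation:
After op 1 (rotate(+3)): offset=3, physical=[A,B,C,D,E,F], logical=[D,E,F,A,B,C]
After op 2 (replace(1, 'a')): offset=3, physical=[A,B,C,D,a,F], logical=[D,a,F,A,B,C]
After op 3 (rotate(+2)): offset=5, physical=[A,B,C,D,a,F], logical=[F,A,B,C,D,a]
After op 4 (rotate(+1)): offset=0, physical=[A,B,C,D,a,F], logical=[A,B,C,D,a,F]
After op 5 (swap(0, 1)): offset=0, physical=[B,A,C,D,a,F], logical=[B,A,C,D,a,F]
After op 6 (rotate(+2)): offset=2, physical=[B,A,C,D,a,F], logical=[C,D,a,F,B,A]
After op 7 (rotate(-1)): offset=1, physical=[B,A,C,D,a,F], logical=[A,C,D,a,F,B]
After op 8 (replace(5, 'f')): offset=1, physical=[f,A,C,D,a,F], logical=[A,C,D,a,F,f]
After op 9 (replace(2, 'b')): offset=1, physical=[f,A,C,b,a,F], logical=[A,C,b,a,F,f]
After op 10 (replace(0, 'h')): offset=1, physical=[f,h,C,b,a,F], logical=[h,C,b,a,F,f]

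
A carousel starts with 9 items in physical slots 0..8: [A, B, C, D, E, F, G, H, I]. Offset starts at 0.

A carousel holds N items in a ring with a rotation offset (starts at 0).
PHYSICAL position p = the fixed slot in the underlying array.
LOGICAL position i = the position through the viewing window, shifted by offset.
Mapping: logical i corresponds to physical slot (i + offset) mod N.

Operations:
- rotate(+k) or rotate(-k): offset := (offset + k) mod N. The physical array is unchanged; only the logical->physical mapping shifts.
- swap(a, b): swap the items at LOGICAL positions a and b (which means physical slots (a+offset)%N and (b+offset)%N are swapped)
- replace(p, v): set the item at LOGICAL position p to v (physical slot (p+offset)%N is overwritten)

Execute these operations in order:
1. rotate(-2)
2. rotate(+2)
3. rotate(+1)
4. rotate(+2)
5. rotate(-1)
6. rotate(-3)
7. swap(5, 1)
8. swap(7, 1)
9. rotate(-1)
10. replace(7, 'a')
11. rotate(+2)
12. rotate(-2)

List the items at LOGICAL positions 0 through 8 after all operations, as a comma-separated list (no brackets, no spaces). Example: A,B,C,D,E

Answer: H,I,G,B,C,D,A,a,E

Derivation:
After op 1 (rotate(-2)): offset=7, physical=[A,B,C,D,E,F,G,H,I], logical=[H,I,A,B,C,D,E,F,G]
After op 2 (rotate(+2)): offset=0, physical=[A,B,C,D,E,F,G,H,I], logical=[A,B,C,D,E,F,G,H,I]
After op 3 (rotate(+1)): offset=1, physical=[A,B,C,D,E,F,G,H,I], logical=[B,C,D,E,F,G,H,I,A]
After op 4 (rotate(+2)): offset=3, physical=[A,B,C,D,E,F,G,H,I], logical=[D,E,F,G,H,I,A,B,C]
After op 5 (rotate(-1)): offset=2, physical=[A,B,C,D,E,F,G,H,I], logical=[C,D,E,F,G,H,I,A,B]
After op 6 (rotate(-3)): offset=8, physical=[A,B,C,D,E,F,G,H,I], logical=[I,A,B,C,D,E,F,G,H]
After op 7 (swap(5, 1)): offset=8, physical=[E,B,C,D,A,F,G,H,I], logical=[I,E,B,C,D,A,F,G,H]
After op 8 (swap(7, 1)): offset=8, physical=[G,B,C,D,A,F,E,H,I], logical=[I,G,B,C,D,A,F,E,H]
After op 9 (rotate(-1)): offset=7, physical=[G,B,C,D,A,F,E,H,I], logical=[H,I,G,B,C,D,A,F,E]
After op 10 (replace(7, 'a')): offset=7, physical=[G,B,C,D,A,a,E,H,I], logical=[H,I,G,B,C,D,A,a,E]
After op 11 (rotate(+2)): offset=0, physical=[G,B,C,D,A,a,E,H,I], logical=[G,B,C,D,A,a,E,H,I]
After op 12 (rotate(-2)): offset=7, physical=[G,B,C,D,A,a,E,H,I], logical=[H,I,G,B,C,D,A,a,E]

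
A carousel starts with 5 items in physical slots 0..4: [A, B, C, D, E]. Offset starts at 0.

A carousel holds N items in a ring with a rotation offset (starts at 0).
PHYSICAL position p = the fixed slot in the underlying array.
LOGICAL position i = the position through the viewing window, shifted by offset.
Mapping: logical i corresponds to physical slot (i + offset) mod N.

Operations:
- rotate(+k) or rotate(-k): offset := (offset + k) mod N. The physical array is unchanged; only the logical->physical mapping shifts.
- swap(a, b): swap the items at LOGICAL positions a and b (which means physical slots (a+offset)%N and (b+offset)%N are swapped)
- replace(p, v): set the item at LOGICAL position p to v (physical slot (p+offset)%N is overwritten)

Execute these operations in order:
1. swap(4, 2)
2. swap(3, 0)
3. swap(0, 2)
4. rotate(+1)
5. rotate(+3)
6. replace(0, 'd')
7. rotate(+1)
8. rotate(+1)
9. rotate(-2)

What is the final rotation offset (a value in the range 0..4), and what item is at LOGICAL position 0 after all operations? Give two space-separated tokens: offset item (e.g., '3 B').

After op 1 (swap(4, 2)): offset=0, physical=[A,B,E,D,C], logical=[A,B,E,D,C]
After op 2 (swap(3, 0)): offset=0, physical=[D,B,E,A,C], logical=[D,B,E,A,C]
After op 3 (swap(0, 2)): offset=0, physical=[E,B,D,A,C], logical=[E,B,D,A,C]
After op 4 (rotate(+1)): offset=1, physical=[E,B,D,A,C], logical=[B,D,A,C,E]
After op 5 (rotate(+3)): offset=4, physical=[E,B,D,A,C], logical=[C,E,B,D,A]
After op 6 (replace(0, 'd')): offset=4, physical=[E,B,D,A,d], logical=[d,E,B,D,A]
After op 7 (rotate(+1)): offset=0, physical=[E,B,D,A,d], logical=[E,B,D,A,d]
After op 8 (rotate(+1)): offset=1, physical=[E,B,D,A,d], logical=[B,D,A,d,E]
After op 9 (rotate(-2)): offset=4, physical=[E,B,D,A,d], logical=[d,E,B,D,A]

Answer: 4 d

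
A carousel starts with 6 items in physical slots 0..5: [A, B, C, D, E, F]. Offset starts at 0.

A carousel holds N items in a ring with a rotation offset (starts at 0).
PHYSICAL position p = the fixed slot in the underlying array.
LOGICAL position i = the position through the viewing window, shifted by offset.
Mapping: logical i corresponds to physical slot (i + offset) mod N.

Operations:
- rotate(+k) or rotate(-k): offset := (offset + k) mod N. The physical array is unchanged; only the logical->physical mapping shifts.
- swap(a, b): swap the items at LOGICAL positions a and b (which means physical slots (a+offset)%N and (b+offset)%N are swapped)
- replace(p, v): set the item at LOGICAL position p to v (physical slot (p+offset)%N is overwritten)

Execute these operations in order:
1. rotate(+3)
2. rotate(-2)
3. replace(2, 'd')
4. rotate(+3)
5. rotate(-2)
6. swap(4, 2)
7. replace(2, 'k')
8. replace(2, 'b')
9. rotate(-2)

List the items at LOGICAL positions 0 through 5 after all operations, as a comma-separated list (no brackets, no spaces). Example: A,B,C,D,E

After op 1 (rotate(+3)): offset=3, physical=[A,B,C,D,E,F], logical=[D,E,F,A,B,C]
After op 2 (rotate(-2)): offset=1, physical=[A,B,C,D,E,F], logical=[B,C,D,E,F,A]
After op 3 (replace(2, 'd')): offset=1, physical=[A,B,C,d,E,F], logical=[B,C,d,E,F,A]
After op 4 (rotate(+3)): offset=4, physical=[A,B,C,d,E,F], logical=[E,F,A,B,C,d]
After op 5 (rotate(-2)): offset=2, physical=[A,B,C,d,E,F], logical=[C,d,E,F,A,B]
After op 6 (swap(4, 2)): offset=2, physical=[E,B,C,d,A,F], logical=[C,d,A,F,E,B]
After op 7 (replace(2, 'k')): offset=2, physical=[E,B,C,d,k,F], logical=[C,d,k,F,E,B]
After op 8 (replace(2, 'b')): offset=2, physical=[E,B,C,d,b,F], logical=[C,d,b,F,E,B]
After op 9 (rotate(-2)): offset=0, physical=[E,B,C,d,b,F], logical=[E,B,C,d,b,F]

Answer: E,B,C,d,b,F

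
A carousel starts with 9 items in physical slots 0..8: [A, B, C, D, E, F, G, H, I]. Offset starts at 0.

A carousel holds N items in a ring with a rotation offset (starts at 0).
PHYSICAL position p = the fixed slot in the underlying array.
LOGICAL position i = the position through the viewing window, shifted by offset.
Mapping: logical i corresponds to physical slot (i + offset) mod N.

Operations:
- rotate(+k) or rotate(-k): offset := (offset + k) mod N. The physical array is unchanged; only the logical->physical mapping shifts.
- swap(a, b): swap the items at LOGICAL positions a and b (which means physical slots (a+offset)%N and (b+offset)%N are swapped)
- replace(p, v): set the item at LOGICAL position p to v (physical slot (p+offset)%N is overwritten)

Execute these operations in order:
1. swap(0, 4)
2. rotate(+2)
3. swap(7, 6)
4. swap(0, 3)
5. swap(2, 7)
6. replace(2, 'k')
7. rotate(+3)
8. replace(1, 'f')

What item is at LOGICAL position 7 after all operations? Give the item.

After op 1 (swap(0, 4)): offset=0, physical=[E,B,C,D,A,F,G,H,I], logical=[E,B,C,D,A,F,G,H,I]
After op 2 (rotate(+2)): offset=2, physical=[E,B,C,D,A,F,G,H,I], logical=[C,D,A,F,G,H,I,E,B]
After op 3 (swap(7, 6)): offset=2, physical=[I,B,C,D,A,F,G,H,E], logical=[C,D,A,F,G,H,E,I,B]
After op 4 (swap(0, 3)): offset=2, physical=[I,B,F,D,A,C,G,H,E], logical=[F,D,A,C,G,H,E,I,B]
After op 5 (swap(2, 7)): offset=2, physical=[A,B,F,D,I,C,G,H,E], logical=[F,D,I,C,G,H,E,A,B]
After op 6 (replace(2, 'k')): offset=2, physical=[A,B,F,D,k,C,G,H,E], logical=[F,D,k,C,G,H,E,A,B]
After op 7 (rotate(+3)): offset=5, physical=[A,B,F,D,k,C,G,H,E], logical=[C,G,H,E,A,B,F,D,k]
After op 8 (replace(1, 'f')): offset=5, physical=[A,B,F,D,k,C,f,H,E], logical=[C,f,H,E,A,B,F,D,k]

Answer: D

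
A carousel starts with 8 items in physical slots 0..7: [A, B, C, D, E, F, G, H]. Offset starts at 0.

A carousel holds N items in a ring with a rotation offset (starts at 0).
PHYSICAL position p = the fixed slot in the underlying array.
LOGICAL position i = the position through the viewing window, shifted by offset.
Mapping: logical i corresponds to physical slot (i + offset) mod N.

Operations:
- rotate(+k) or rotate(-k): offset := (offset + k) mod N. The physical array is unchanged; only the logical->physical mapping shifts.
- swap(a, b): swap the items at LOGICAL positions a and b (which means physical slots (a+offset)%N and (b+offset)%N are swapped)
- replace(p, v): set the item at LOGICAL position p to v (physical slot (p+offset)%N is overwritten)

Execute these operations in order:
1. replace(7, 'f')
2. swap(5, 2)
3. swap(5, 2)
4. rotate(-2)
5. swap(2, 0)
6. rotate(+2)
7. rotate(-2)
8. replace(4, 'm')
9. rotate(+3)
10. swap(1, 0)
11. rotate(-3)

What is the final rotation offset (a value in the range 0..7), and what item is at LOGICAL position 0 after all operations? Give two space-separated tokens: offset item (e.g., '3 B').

After op 1 (replace(7, 'f')): offset=0, physical=[A,B,C,D,E,F,G,f], logical=[A,B,C,D,E,F,G,f]
After op 2 (swap(5, 2)): offset=0, physical=[A,B,F,D,E,C,G,f], logical=[A,B,F,D,E,C,G,f]
After op 3 (swap(5, 2)): offset=0, physical=[A,B,C,D,E,F,G,f], logical=[A,B,C,D,E,F,G,f]
After op 4 (rotate(-2)): offset=6, physical=[A,B,C,D,E,F,G,f], logical=[G,f,A,B,C,D,E,F]
After op 5 (swap(2, 0)): offset=6, physical=[G,B,C,D,E,F,A,f], logical=[A,f,G,B,C,D,E,F]
After op 6 (rotate(+2)): offset=0, physical=[G,B,C,D,E,F,A,f], logical=[G,B,C,D,E,F,A,f]
After op 7 (rotate(-2)): offset=6, physical=[G,B,C,D,E,F,A,f], logical=[A,f,G,B,C,D,E,F]
After op 8 (replace(4, 'm')): offset=6, physical=[G,B,m,D,E,F,A,f], logical=[A,f,G,B,m,D,E,F]
After op 9 (rotate(+3)): offset=1, physical=[G,B,m,D,E,F,A,f], logical=[B,m,D,E,F,A,f,G]
After op 10 (swap(1, 0)): offset=1, physical=[G,m,B,D,E,F,A,f], logical=[m,B,D,E,F,A,f,G]
After op 11 (rotate(-3)): offset=6, physical=[G,m,B,D,E,F,A,f], logical=[A,f,G,m,B,D,E,F]

Answer: 6 A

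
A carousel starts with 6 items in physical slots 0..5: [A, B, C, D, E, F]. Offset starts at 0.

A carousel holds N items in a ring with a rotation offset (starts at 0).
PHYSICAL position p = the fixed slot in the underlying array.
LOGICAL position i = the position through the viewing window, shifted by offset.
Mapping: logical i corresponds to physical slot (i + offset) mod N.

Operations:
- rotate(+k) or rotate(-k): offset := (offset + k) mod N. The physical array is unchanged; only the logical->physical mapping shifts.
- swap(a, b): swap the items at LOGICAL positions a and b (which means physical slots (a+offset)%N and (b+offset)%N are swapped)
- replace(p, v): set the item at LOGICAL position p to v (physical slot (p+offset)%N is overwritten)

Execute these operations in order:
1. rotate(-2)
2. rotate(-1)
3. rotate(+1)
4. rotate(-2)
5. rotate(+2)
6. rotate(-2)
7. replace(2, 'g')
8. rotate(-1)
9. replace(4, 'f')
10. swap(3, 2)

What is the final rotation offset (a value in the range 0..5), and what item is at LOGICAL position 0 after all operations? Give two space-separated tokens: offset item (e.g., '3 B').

Answer: 1 B

Derivation:
After op 1 (rotate(-2)): offset=4, physical=[A,B,C,D,E,F], logical=[E,F,A,B,C,D]
After op 2 (rotate(-1)): offset=3, physical=[A,B,C,D,E,F], logical=[D,E,F,A,B,C]
After op 3 (rotate(+1)): offset=4, physical=[A,B,C,D,E,F], logical=[E,F,A,B,C,D]
After op 4 (rotate(-2)): offset=2, physical=[A,B,C,D,E,F], logical=[C,D,E,F,A,B]
After op 5 (rotate(+2)): offset=4, physical=[A,B,C,D,E,F], logical=[E,F,A,B,C,D]
After op 6 (rotate(-2)): offset=2, physical=[A,B,C,D,E,F], logical=[C,D,E,F,A,B]
After op 7 (replace(2, 'g')): offset=2, physical=[A,B,C,D,g,F], logical=[C,D,g,F,A,B]
After op 8 (rotate(-1)): offset=1, physical=[A,B,C,D,g,F], logical=[B,C,D,g,F,A]
After op 9 (replace(4, 'f')): offset=1, physical=[A,B,C,D,g,f], logical=[B,C,D,g,f,A]
After op 10 (swap(3, 2)): offset=1, physical=[A,B,C,g,D,f], logical=[B,C,g,D,f,A]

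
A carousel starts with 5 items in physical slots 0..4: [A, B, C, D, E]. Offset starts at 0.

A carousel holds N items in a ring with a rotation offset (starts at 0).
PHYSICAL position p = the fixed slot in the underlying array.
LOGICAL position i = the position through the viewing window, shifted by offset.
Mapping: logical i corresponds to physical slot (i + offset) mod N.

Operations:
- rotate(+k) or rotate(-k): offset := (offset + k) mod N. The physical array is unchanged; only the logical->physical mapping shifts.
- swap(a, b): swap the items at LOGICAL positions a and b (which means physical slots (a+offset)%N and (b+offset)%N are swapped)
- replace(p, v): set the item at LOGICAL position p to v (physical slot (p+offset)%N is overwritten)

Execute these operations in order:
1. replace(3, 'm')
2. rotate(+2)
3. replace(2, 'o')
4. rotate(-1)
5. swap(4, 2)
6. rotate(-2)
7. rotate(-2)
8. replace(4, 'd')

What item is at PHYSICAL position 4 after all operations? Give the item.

Answer: o

Derivation:
After op 1 (replace(3, 'm')): offset=0, physical=[A,B,C,m,E], logical=[A,B,C,m,E]
After op 2 (rotate(+2)): offset=2, physical=[A,B,C,m,E], logical=[C,m,E,A,B]
After op 3 (replace(2, 'o')): offset=2, physical=[A,B,C,m,o], logical=[C,m,o,A,B]
After op 4 (rotate(-1)): offset=1, physical=[A,B,C,m,o], logical=[B,C,m,o,A]
After op 5 (swap(4, 2)): offset=1, physical=[m,B,C,A,o], logical=[B,C,A,o,m]
After op 6 (rotate(-2)): offset=4, physical=[m,B,C,A,o], logical=[o,m,B,C,A]
After op 7 (rotate(-2)): offset=2, physical=[m,B,C,A,o], logical=[C,A,o,m,B]
After op 8 (replace(4, 'd')): offset=2, physical=[m,d,C,A,o], logical=[C,A,o,m,d]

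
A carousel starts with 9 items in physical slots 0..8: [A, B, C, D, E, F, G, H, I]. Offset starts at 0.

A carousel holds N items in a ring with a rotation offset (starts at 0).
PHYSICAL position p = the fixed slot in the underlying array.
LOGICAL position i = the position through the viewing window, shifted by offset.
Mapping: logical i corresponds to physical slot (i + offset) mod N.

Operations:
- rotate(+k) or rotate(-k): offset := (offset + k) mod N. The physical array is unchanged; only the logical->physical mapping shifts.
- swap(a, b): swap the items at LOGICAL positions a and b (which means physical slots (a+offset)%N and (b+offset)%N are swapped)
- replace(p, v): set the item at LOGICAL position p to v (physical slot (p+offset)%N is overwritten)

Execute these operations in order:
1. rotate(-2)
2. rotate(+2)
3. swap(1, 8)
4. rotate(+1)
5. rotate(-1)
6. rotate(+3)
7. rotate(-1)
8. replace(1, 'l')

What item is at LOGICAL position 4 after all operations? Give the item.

Answer: G

Derivation:
After op 1 (rotate(-2)): offset=7, physical=[A,B,C,D,E,F,G,H,I], logical=[H,I,A,B,C,D,E,F,G]
After op 2 (rotate(+2)): offset=0, physical=[A,B,C,D,E,F,G,H,I], logical=[A,B,C,D,E,F,G,H,I]
After op 3 (swap(1, 8)): offset=0, physical=[A,I,C,D,E,F,G,H,B], logical=[A,I,C,D,E,F,G,H,B]
After op 4 (rotate(+1)): offset=1, physical=[A,I,C,D,E,F,G,H,B], logical=[I,C,D,E,F,G,H,B,A]
After op 5 (rotate(-1)): offset=0, physical=[A,I,C,D,E,F,G,H,B], logical=[A,I,C,D,E,F,G,H,B]
After op 6 (rotate(+3)): offset=3, physical=[A,I,C,D,E,F,G,H,B], logical=[D,E,F,G,H,B,A,I,C]
After op 7 (rotate(-1)): offset=2, physical=[A,I,C,D,E,F,G,H,B], logical=[C,D,E,F,G,H,B,A,I]
After op 8 (replace(1, 'l')): offset=2, physical=[A,I,C,l,E,F,G,H,B], logical=[C,l,E,F,G,H,B,A,I]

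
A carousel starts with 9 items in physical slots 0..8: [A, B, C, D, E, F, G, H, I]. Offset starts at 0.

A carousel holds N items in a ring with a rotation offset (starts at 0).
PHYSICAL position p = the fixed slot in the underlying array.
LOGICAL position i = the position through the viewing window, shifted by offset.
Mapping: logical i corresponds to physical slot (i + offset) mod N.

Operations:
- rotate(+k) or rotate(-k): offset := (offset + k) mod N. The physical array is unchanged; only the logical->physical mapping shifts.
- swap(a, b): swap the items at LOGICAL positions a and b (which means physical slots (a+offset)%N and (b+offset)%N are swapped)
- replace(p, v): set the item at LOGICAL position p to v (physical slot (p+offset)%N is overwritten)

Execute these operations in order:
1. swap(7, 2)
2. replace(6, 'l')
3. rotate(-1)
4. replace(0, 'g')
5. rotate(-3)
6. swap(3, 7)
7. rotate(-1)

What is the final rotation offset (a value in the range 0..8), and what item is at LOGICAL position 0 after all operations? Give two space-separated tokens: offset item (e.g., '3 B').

Answer: 4 E

Derivation:
After op 1 (swap(7, 2)): offset=0, physical=[A,B,H,D,E,F,G,C,I], logical=[A,B,H,D,E,F,G,C,I]
After op 2 (replace(6, 'l')): offset=0, physical=[A,B,H,D,E,F,l,C,I], logical=[A,B,H,D,E,F,l,C,I]
After op 3 (rotate(-1)): offset=8, physical=[A,B,H,D,E,F,l,C,I], logical=[I,A,B,H,D,E,F,l,C]
After op 4 (replace(0, 'g')): offset=8, physical=[A,B,H,D,E,F,l,C,g], logical=[g,A,B,H,D,E,F,l,C]
After op 5 (rotate(-3)): offset=5, physical=[A,B,H,D,E,F,l,C,g], logical=[F,l,C,g,A,B,H,D,E]
After op 6 (swap(3, 7)): offset=5, physical=[A,B,H,g,E,F,l,C,D], logical=[F,l,C,D,A,B,H,g,E]
After op 7 (rotate(-1)): offset=4, physical=[A,B,H,g,E,F,l,C,D], logical=[E,F,l,C,D,A,B,H,g]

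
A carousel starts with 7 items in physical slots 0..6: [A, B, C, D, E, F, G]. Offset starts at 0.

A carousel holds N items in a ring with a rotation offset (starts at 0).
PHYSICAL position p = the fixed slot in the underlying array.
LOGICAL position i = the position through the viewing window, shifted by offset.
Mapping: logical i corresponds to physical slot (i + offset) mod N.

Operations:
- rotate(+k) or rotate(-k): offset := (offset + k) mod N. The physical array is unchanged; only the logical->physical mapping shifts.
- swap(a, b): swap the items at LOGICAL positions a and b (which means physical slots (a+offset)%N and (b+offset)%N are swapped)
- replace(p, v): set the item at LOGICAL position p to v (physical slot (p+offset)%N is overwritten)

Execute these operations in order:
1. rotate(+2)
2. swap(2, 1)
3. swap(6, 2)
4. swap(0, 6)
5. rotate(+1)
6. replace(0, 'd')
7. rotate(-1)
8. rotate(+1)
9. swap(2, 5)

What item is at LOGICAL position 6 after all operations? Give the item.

After op 1 (rotate(+2)): offset=2, physical=[A,B,C,D,E,F,G], logical=[C,D,E,F,G,A,B]
After op 2 (swap(2, 1)): offset=2, physical=[A,B,C,E,D,F,G], logical=[C,E,D,F,G,A,B]
After op 3 (swap(6, 2)): offset=2, physical=[A,D,C,E,B,F,G], logical=[C,E,B,F,G,A,D]
After op 4 (swap(0, 6)): offset=2, physical=[A,C,D,E,B,F,G], logical=[D,E,B,F,G,A,C]
After op 5 (rotate(+1)): offset=3, physical=[A,C,D,E,B,F,G], logical=[E,B,F,G,A,C,D]
After op 6 (replace(0, 'd')): offset=3, physical=[A,C,D,d,B,F,G], logical=[d,B,F,G,A,C,D]
After op 7 (rotate(-1)): offset=2, physical=[A,C,D,d,B,F,G], logical=[D,d,B,F,G,A,C]
After op 8 (rotate(+1)): offset=3, physical=[A,C,D,d,B,F,G], logical=[d,B,F,G,A,C,D]
After op 9 (swap(2, 5)): offset=3, physical=[A,F,D,d,B,C,G], logical=[d,B,C,G,A,F,D]

Answer: D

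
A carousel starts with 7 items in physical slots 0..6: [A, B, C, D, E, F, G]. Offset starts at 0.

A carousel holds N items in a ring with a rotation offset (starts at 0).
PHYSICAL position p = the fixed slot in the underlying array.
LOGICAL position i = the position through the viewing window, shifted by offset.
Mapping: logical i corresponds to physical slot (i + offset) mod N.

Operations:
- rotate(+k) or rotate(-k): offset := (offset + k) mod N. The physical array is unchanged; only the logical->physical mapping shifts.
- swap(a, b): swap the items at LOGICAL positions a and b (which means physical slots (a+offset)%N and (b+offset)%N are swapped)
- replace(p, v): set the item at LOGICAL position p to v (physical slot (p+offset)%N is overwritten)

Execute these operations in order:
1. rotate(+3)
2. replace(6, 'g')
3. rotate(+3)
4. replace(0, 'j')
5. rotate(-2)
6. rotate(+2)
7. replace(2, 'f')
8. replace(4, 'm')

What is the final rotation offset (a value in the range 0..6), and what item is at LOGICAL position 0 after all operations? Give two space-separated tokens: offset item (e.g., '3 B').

After op 1 (rotate(+3)): offset=3, physical=[A,B,C,D,E,F,G], logical=[D,E,F,G,A,B,C]
After op 2 (replace(6, 'g')): offset=3, physical=[A,B,g,D,E,F,G], logical=[D,E,F,G,A,B,g]
After op 3 (rotate(+3)): offset=6, physical=[A,B,g,D,E,F,G], logical=[G,A,B,g,D,E,F]
After op 4 (replace(0, 'j')): offset=6, physical=[A,B,g,D,E,F,j], logical=[j,A,B,g,D,E,F]
After op 5 (rotate(-2)): offset=4, physical=[A,B,g,D,E,F,j], logical=[E,F,j,A,B,g,D]
After op 6 (rotate(+2)): offset=6, physical=[A,B,g,D,E,F,j], logical=[j,A,B,g,D,E,F]
After op 7 (replace(2, 'f')): offset=6, physical=[A,f,g,D,E,F,j], logical=[j,A,f,g,D,E,F]
After op 8 (replace(4, 'm')): offset=6, physical=[A,f,g,m,E,F,j], logical=[j,A,f,g,m,E,F]

Answer: 6 j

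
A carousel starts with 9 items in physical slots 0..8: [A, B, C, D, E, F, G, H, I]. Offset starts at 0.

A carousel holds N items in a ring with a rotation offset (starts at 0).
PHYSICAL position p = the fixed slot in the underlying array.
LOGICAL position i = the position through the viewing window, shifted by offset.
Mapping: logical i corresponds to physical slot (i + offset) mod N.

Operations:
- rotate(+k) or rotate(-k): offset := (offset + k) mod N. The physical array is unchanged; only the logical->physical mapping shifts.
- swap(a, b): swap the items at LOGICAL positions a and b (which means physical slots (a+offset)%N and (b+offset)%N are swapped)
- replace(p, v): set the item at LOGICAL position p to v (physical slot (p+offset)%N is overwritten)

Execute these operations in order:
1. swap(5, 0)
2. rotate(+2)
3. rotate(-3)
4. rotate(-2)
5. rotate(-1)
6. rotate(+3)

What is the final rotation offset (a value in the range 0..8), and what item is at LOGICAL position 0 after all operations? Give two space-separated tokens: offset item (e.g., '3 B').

After op 1 (swap(5, 0)): offset=0, physical=[F,B,C,D,E,A,G,H,I], logical=[F,B,C,D,E,A,G,H,I]
After op 2 (rotate(+2)): offset=2, physical=[F,B,C,D,E,A,G,H,I], logical=[C,D,E,A,G,H,I,F,B]
After op 3 (rotate(-3)): offset=8, physical=[F,B,C,D,E,A,G,H,I], logical=[I,F,B,C,D,E,A,G,H]
After op 4 (rotate(-2)): offset=6, physical=[F,B,C,D,E,A,G,H,I], logical=[G,H,I,F,B,C,D,E,A]
After op 5 (rotate(-1)): offset=5, physical=[F,B,C,D,E,A,G,H,I], logical=[A,G,H,I,F,B,C,D,E]
After op 6 (rotate(+3)): offset=8, physical=[F,B,C,D,E,A,G,H,I], logical=[I,F,B,C,D,E,A,G,H]

Answer: 8 I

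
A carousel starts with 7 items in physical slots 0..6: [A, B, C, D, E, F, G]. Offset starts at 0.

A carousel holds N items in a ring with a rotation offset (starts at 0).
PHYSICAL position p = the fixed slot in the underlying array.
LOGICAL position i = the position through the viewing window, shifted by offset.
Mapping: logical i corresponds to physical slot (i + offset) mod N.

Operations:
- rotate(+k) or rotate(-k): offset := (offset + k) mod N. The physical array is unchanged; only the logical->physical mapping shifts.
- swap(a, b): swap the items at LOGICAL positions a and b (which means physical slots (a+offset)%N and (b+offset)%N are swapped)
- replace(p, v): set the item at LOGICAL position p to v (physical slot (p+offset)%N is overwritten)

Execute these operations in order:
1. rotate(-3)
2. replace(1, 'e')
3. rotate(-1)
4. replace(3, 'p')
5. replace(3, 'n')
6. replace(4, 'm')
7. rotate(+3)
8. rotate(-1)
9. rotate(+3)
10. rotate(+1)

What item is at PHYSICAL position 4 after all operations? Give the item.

Answer: E

Derivation:
After op 1 (rotate(-3)): offset=4, physical=[A,B,C,D,E,F,G], logical=[E,F,G,A,B,C,D]
After op 2 (replace(1, 'e')): offset=4, physical=[A,B,C,D,E,e,G], logical=[E,e,G,A,B,C,D]
After op 3 (rotate(-1)): offset=3, physical=[A,B,C,D,E,e,G], logical=[D,E,e,G,A,B,C]
After op 4 (replace(3, 'p')): offset=3, physical=[A,B,C,D,E,e,p], logical=[D,E,e,p,A,B,C]
After op 5 (replace(3, 'n')): offset=3, physical=[A,B,C,D,E,e,n], logical=[D,E,e,n,A,B,C]
After op 6 (replace(4, 'm')): offset=3, physical=[m,B,C,D,E,e,n], logical=[D,E,e,n,m,B,C]
After op 7 (rotate(+3)): offset=6, physical=[m,B,C,D,E,e,n], logical=[n,m,B,C,D,E,e]
After op 8 (rotate(-1)): offset=5, physical=[m,B,C,D,E,e,n], logical=[e,n,m,B,C,D,E]
After op 9 (rotate(+3)): offset=1, physical=[m,B,C,D,E,e,n], logical=[B,C,D,E,e,n,m]
After op 10 (rotate(+1)): offset=2, physical=[m,B,C,D,E,e,n], logical=[C,D,E,e,n,m,B]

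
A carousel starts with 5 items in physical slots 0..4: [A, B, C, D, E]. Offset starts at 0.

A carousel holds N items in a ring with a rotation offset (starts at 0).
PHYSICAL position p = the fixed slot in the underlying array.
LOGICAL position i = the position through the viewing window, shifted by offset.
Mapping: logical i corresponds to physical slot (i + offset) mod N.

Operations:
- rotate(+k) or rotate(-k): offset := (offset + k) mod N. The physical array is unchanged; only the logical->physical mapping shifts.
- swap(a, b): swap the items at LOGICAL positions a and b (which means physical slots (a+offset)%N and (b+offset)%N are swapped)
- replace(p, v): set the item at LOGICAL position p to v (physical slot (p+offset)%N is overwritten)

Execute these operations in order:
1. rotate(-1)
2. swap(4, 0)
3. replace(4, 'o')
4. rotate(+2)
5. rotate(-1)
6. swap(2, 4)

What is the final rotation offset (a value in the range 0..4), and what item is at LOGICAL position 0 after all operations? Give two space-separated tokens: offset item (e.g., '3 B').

Answer: 0 A

Derivation:
After op 1 (rotate(-1)): offset=4, physical=[A,B,C,D,E], logical=[E,A,B,C,D]
After op 2 (swap(4, 0)): offset=4, physical=[A,B,C,E,D], logical=[D,A,B,C,E]
After op 3 (replace(4, 'o')): offset=4, physical=[A,B,C,o,D], logical=[D,A,B,C,o]
After op 4 (rotate(+2)): offset=1, physical=[A,B,C,o,D], logical=[B,C,o,D,A]
After op 5 (rotate(-1)): offset=0, physical=[A,B,C,o,D], logical=[A,B,C,o,D]
After op 6 (swap(2, 4)): offset=0, physical=[A,B,D,o,C], logical=[A,B,D,o,C]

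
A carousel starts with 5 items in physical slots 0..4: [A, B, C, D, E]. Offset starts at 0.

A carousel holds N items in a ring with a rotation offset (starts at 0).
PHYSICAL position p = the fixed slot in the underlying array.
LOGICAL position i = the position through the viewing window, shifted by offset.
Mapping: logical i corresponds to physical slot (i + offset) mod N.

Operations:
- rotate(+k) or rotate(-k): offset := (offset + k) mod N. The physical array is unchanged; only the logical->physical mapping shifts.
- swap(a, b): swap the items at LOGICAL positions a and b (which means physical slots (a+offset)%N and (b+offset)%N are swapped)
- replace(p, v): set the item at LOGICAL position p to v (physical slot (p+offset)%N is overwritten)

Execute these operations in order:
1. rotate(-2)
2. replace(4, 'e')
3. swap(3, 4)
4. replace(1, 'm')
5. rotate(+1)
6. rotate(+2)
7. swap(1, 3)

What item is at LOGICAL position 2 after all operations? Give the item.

Answer: D

Derivation:
After op 1 (rotate(-2)): offset=3, physical=[A,B,C,D,E], logical=[D,E,A,B,C]
After op 2 (replace(4, 'e')): offset=3, physical=[A,B,e,D,E], logical=[D,E,A,B,e]
After op 3 (swap(3, 4)): offset=3, physical=[A,e,B,D,E], logical=[D,E,A,e,B]
After op 4 (replace(1, 'm')): offset=3, physical=[A,e,B,D,m], logical=[D,m,A,e,B]
After op 5 (rotate(+1)): offset=4, physical=[A,e,B,D,m], logical=[m,A,e,B,D]
After op 6 (rotate(+2)): offset=1, physical=[A,e,B,D,m], logical=[e,B,D,m,A]
After op 7 (swap(1, 3)): offset=1, physical=[A,e,m,D,B], logical=[e,m,D,B,A]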